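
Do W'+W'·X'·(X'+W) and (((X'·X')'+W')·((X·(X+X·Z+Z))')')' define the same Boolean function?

E1: W'+W'·X'·(X'+W)
    = W'+W'·X'   [absorption]
    = W'   [absorption]
E2: (((X'·X')'+W')·((X·(X+X·Z+Z))')')'
    = (((X'·X')'+W')·((X·(X+Z))')')'   [absorption]
    = (((X'·X')'+W')·(X')')'   [absorption]
    = (((X')'+W')·(X')')'   [idempotence]
    = ((X')')'   [absorption]
    = X'   [double negation]
These differ: at W=0, X=1, Z=0, E1 = 1 but E2 = 0.

No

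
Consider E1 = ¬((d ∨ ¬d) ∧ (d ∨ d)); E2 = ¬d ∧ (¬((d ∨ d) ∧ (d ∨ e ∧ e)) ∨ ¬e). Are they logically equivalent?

Yes

E1: ¬((d ∨ ¬d) ∧ (d ∨ d))
    = ¬(d ∨ d)   (complement / identity)
    = ¬d   (idempotence)
E2: ¬d ∧ (¬((d ∨ d) ∧ (d ∨ e ∧ e)) ∨ ¬e)
    = ¬d ∧ (¬((d ∨ d) ∧ (d ∨ e)) ∨ ¬e)   (idempotence)
    = ¬d ∧ (¬(d ∨ d ∧ e) ∨ ¬e)   (distribution)
    = ¬d ∧ (¬d ∨ ¬e)   (absorption)
    = ¬d   (absorption)
Both reduce to ¬d, so they are equivalent.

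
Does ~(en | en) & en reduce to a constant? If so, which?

~(en | en) & en
= ~en & en   — idempotence
= 0   — complement

yes, False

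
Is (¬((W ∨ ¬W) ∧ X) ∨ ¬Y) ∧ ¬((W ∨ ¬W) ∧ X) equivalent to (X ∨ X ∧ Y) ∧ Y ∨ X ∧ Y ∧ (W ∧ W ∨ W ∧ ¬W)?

No

E1: (¬((W ∨ ¬W) ∧ X) ∨ ¬Y) ∧ ¬((W ∨ ¬W) ∧ X)
    = ¬((W ∨ ¬W) ∧ X)
    = ¬X
E2: (X ∨ X ∧ Y) ∧ Y ∨ X ∧ Y ∧ (W ∧ W ∨ W ∧ ¬W)
    = X ∧ Y ∨ X ∧ Y ∧ (W ∧ W ∨ W ∧ ¬W)
    = X ∧ Y ∨ X ∧ Y ∧ W
    = X ∧ Y
These differ: at W=0, X=0, Y=1, E1 = 1 but E2 = 0.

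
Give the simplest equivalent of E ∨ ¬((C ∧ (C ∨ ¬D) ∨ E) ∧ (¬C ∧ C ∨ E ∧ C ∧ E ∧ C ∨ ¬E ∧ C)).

E ∨ ¬((C ∧ (C ∨ ¬D) ∨ E) ∧ (¬C ∧ C ∨ E ∧ C ∧ E ∧ C ∨ ¬E ∧ C))
= E ∨ ¬((C ∧ (C ∨ ¬D) ∨ E) ∧ (E ∧ C ∧ E ∧ C ∨ ¬E ∧ C))   [complement / identity]
= E ∨ ¬((C ∧ (C ∨ ¬D) ∨ E) ∧ (E ∧ C ∨ ¬E ∧ C))   [idempotence]
= E ∨ ¬((C ∨ E) ∧ (E ∧ C ∨ ¬E ∧ C))   [absorption]
= E ∨ ¬((C ∨ E) ∧ C)   [distribution]
= E ∨ ¬C   [absorption]

E ∨ ¬C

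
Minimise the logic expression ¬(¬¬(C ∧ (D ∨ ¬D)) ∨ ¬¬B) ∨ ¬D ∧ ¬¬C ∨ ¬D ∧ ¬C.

¬(¬¬(C ∧ (D ∨ ¬D)) ∨ ¬¬B) ∨ ¬D ∧ ¬¬C ∨ ¬D ∧ ¬C
= ¬(¬¬(C ∧ (D ∨ ¬D)) ∨ ¬¬B) ∨ ¬D ∧ C ∨ ¬D ∧ ¬C   — double negation
= ¬(¬¬(C ∧ (D ∨ ¬D)) ∨ ¬¬B) ∨ ¬D   — distribution
= ¬(C ∧ (D ∨ ¬D)) ∧ ¬B ∨ ¬D   — De Morgan
= ¬C ∧ ¬B ∨ ¬D   — complement / identity

¬C ∧ ¬B ∨ ¬D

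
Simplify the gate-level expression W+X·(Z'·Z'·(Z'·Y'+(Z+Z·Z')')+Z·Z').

W+X·Z'

W+X·(Z'·Z'·(Z'·Y'+(Z+Z·Z')')+Z·Z')
= W+X·(Z'·Z'·(Z'·Y'+Z')+Z·Z')   [complement / identity]
= W+X·(Z'·Z'·Z'+Z·Z')   [absorption]
= W+X·(Z'·Z'+Z·Z')   [idempotence]
= W+X·Z'   [distribution]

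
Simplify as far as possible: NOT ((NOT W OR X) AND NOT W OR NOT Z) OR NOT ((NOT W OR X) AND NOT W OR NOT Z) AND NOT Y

W AND Z

NOT ((NOT W OR X) AND NOT W OR NOT Z) OR NOT ((NOT W OR X) AND NOT W OR NOT Z) AND NOT Y
= NOT ((NOT W OR X) AND NOT W OR NOT Z)   [absorption]
= NOT (NOT W OR NOT Z)   [absorption]
= W AND Z   [De Morgan]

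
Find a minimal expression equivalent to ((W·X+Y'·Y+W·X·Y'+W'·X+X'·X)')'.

X

((W·X+Y'·Y+W·X·Y'+W'·X+X'·X)')'
= ((W·X+W·X·Y'+W'·X+X'·X)')'
= ((W·X+W'·X+X'·X)')'
= ((X+X'·X)')'
= (X')'
= X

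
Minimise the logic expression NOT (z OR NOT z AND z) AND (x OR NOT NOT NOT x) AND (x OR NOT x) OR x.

NOT (z OR NOT z AND z) AND (x OR NOT NOT NOT x) AND (x OR NOT x) OR x
= NOT z AND (x OR NOT NOT NOT x) AND (x OR NOT x) OR x   — complement / identity
= NOT z AND (x OR NOT x) AND (x OR NOT x) OR x   — double negation
= NOT z AND (x OR NOT x) OR x   — idempotence
= NOT z OR x   — complement / identity

NOT z OR x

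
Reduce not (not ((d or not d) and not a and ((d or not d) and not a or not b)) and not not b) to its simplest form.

not a or not b

not (not ((d or not d) and not a and ((d or not d) and not a or not b)) and not not b)
= not (not ((d or not d) and not a) and not not b)   — absorption
= not (not not a and not not b)   — complement / identity
= not a or not b   — De Morgan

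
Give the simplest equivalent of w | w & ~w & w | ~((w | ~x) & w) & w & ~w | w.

w

w | w & ~w & w | ~((w | ~x) & w) & w & ~w | w
= w | w & ~w & w | ~w & w & ~w | w   (absorption)
= w | w & ~w | w   (distribution)
= w | w   (complement / identity)
= w   (idempotence)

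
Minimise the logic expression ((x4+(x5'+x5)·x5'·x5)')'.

((x4+(x5'+x5)·x5'·x5)')'
= ((x4+x5'·x5)')'   (complement / identity)
= (x4')'   (complement / identity)
= x4   (double negation)

x4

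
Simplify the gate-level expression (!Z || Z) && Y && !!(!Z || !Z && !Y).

Y && !Z

(!Z || Z) && Y && !!(!Z || !Z && !Y)
= (!Z || Z) && Y && (!Z || !Z && !Y)
= (!Z || Z) && Y && !Z
= Y && !Z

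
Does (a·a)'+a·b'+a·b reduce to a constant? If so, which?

(a·a)'+a·b'+a·b
= (a·a)'+a   [distribution]
= a'+a   [idempotence]
= 1   [complement]

yes, True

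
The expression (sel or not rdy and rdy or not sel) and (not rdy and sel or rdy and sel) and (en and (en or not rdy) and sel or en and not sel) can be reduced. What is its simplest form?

(sel or not rdy and rdy or not sel) and (not rdy and sel or rdy and sel) and (en and (en or not rdy) and sel or en and not sel)
= (sel or not rdy and rdy or not sel) and sel and (en and (en or not rdy) and sel or en and not sel)   (distribution)
= (sel or not rdy and rdy or not sel) and sel and (en and sel or en and not sel)   (absorption)
= (sel or not rdy and rdy or not sel) and sel and en   (distribution)
= (sel or not sel) and sel and en   (complement / identity)
= sel and en   (complement / identity)

sel and en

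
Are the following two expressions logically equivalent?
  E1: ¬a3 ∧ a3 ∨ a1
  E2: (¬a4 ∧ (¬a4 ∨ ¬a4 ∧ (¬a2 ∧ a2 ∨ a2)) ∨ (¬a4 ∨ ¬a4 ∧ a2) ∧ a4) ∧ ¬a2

No

E1: ¬a3 ∧ a3 ∨ a1
    = a1
E2: (¬a4 ∧ (¬a4 ∨ ¬a4 ∧ (¬a2 ∧ a2 ∨ a2)) ∨ (¬a4 ∨ ¬a4 ∧ a2) ∧ a4) ∧ ¬a2
    = (¬a4 ∧ (¬a4 ∨ ¬a4 ∧ a2) ∨ (¬a4 ∨ ¬a4 ∧ a2) ∧ a4) ∧ ¬a2
    = (¬a4 ∨ ¬a4 ∧ a2) ∧ ¬a2
    = ¬a4 ∧ ¬a2
These differ: at a1=1, a2=1, a3=0, a4=0, E1 = 1 but E2 = 0.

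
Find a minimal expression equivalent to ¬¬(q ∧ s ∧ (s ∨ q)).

¬¬(q ∧ s ∧ (s ∨ q))
= q ∧ s ∧ (s ∨ q)   (double negation)
= q ∧ s   (absorption)

q ∧ s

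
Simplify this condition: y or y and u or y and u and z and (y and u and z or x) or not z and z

y or y and u or y and u and z and (y and u and z or x) or not z and z
= y or y and u or y and u and z or not z and z   [absorption]
= y or y and u or not z and z   [absorption]
= y or y and u   [complement / identity]
= y   [absorption]

y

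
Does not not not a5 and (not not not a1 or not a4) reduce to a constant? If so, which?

not not not a5 and (not not not a1 or not a4)
= not not not a5 and (not a1 or not a4)   (double negation)
= not a5 and (not a1 or not a4)   (double negation)
This depends on a1, a4, a5, so it is not a constant.

no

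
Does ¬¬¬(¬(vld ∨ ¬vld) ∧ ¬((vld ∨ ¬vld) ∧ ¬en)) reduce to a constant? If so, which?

yes, True

¬¬¬(¬(vld ∨ ¬vld) ∧ ¬((vld ∨ ¬vld) ∧ ¬en))
= ¬(¬(vld ∨ ¬vld) ∧ ¬((vld ∨ ¬vld) ∧ ¬en))
= vld ∨ ¬vld ∨ (vld ∨ ¬vld) ∧ ¬en
= vld ∨ ¬vld
= True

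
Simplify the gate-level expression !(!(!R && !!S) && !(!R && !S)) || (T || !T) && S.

!R || S

!(!(!R && !!S) && !(!R && !S)) || (T || !T) && S
= !R && !!S || !R && !S || (T || !T) && S
= !R && !!S || !R && !S || S
= !R && S || !R && !S || S
= !R || S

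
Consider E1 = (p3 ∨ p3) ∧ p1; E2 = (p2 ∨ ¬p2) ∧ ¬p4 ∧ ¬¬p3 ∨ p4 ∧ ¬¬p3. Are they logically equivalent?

E1: (p3 ∨ p3) ∧ p1
    = p3 ∧ p1
E2: (p2 ∨ ¬p2) ∧ ¬p4 ∧ ¬¬p3 ∨ p4 ∧ ¬¬p3
    = ¬p4 ∧ ¬¬p3 ∨ p4 ∧ ¬¬p3
    = ¬¬p3
    = p3
These differ: at p1=0, p2=0, p3=1, p4=1, E1 = 0 but E2 = 1.

No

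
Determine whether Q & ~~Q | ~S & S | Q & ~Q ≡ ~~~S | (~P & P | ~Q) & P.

E1: Q & ~~Q | ~S & S | Q & ~Q
    = Q & ~~Q | Q & ~Q   — complement / identity
    = Q & Q | Q & ~Q   — double negation
    = Q   — distribution
E2: ~~~S | (~P & P | ~Q) & P
    = ~~~S | ~Q & P   — complement / identity
    = ~S | ~Q & P   — double negation
These differ: at P=0, Q=1, S=1, E1 = 1 but E2 = 0.

No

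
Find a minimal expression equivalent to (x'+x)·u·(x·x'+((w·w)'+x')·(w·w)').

(x'+x)·u·(x·x'+((w·w)'+x')·(w·w)')
= u·(x·x'+((w·w)'+x')·(w·w)')   [complement / identity]
= u·((w·w)'+x')·(w·w)'   [complement / identity]
= u·(w·w)'   [absorption]
= u·w'   [idempotence]

u·w'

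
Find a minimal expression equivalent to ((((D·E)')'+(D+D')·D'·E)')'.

E

((((D·E)')'+(D+D')·D'·E)')'
= ((((D·E)')'+D'·E)')'   (complement / identity)
= ((D·E)')'+D'·E   (double negation)
= D·E+D'·E   (double negation)
= E   (distribution)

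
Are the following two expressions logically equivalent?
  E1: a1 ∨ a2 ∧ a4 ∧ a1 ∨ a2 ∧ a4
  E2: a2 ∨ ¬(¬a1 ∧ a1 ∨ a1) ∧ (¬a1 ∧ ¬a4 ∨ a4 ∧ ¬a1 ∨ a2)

E1: a1 ∨ a2 ∧ a4 ∧ a1 ∨ a2 ∧ a4
    = a1 ∨ a2 ∧ a4   (absorption)
E2: a2 ∨ ¬(¬a1 ∧ a1 ∨ a1) ∧ (¬a1 ∧ ¬a4 ∨ a4 ∧ ¬a1 ∨ a2)
    = a2 ∨ ¬(¬a1 ∧ a1 ∨ a1) ∧ (¬a1 ∨ a2)   (distribution)
    = a2 ∨ ¬a1 ∧ (¬a1 ∨ a2)   (complement / identity)
    = a2 ∨ ¬a1   (absorption)
These differ: at a1=1, a2=0, a4=0, E1 = 1 but E2 = 0.

No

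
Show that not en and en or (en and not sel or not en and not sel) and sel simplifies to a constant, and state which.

False

not en and en or (en and not sel or not en and not sel) and sel
= not en and en or not sel and sel   [distribution]
= not en and en   [complement / identity]
= False   [complement]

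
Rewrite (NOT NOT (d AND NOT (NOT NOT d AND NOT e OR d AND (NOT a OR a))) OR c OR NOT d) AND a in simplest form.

(NOT NOT (d AND NOT (NOT NOT d AND NOT e OR d AND (NOT a OR a))) OR c OR NOT d) AND a
= (d AND NOT (NOT NOT d AND NOT e OR d AND (NOT a OR a)) OR c OR NOT d) AND a
= (d AND NOT (d AND NOT e OR d AND (NOT a OR a)) OR c OR NOT d) AND a
= (d AND NOT (d AND NOT e OR d) OR c OR NOT d) AND a
= (d AND NOT d OR c OR NOT d) AND a
= (c OR NOT d) AND a

(c OR NOT d) AND a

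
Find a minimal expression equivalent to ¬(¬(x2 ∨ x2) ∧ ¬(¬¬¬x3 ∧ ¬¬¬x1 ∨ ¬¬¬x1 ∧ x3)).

¬(¬(x2 ∨ x2) ∧ ¬(¬¬¬x3 ∧ ¬¬¬x1 ∨ ¬¬¬x1 ∧ x3))
= ¬(¬(x2 ∨ x2) ∧ ¬(¬x3 ∧ ¬¬¬x1 ∨ ¬¬¬x1 ∧ x3))   — double negation
= x2 ∨ x2 ∨ ¬x3 ∧ ¬¬¬x1 ∨ ¬¬¬x1 ∧ x3   — De Morgan
= x2 ∨ x2 ∨ ¬¬¬x1   — distribution
= x2 ∨ ¬¬¬x1   — idempotence
= x2 ∨ ¬x1   — double negation

x2 ∨ ¬x1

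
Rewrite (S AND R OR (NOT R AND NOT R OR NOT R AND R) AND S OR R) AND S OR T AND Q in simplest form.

(S AND R OR (NOT R AND NOT R OR NOT R AND R) AND S OR R) AND S OR T AND Q
= (S AND R OR NOT R AND S OR R) AND S OR T AND Q   [distribution]
= (S OR R) AND S OR T AND Q   [distribution]
= S OR T AND Q   [absorption]

S OR T AND Q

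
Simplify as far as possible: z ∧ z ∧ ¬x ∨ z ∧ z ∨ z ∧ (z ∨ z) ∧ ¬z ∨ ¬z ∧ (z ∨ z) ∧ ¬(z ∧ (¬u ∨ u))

z ∧ z ∧ ¬x ∨ z ∧ z ∨ z ∧ (z ∨ z) ∧ ¬z ∨ ¬z ∧ (z ∨ z) ∧ ¬(z ∧ (¬u ∨ u))
= z ∧ z ∧ ¬x ∨ z ∧ z ∨ z ∧ (z ∨ z) ∧ ¬z ∨ ¬z ∧ (z ∨ z) ∧ ¬z   — complement / identity
= z ∧ z ∨ z ∧ (z ∨ z) ∧ ¬z ∨ ¬z ∧ (z ∨ z) ∧ ¬z   — absorption
= z ∧ z ∨ (z ∧ (z ∨ z) ∨ (z ∨ z) ∧ ¬z) ∧ ¬z   — distribution
= z ∧ z ∨ (z ∨ z) ∧ ¬z   — distribution
= z ∧ z ∨ z ∧ ¬z   — idempotence
= z   — distribution

z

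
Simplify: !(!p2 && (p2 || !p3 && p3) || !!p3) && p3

false

!(!p2 && (p2 || !p3 && p3) || !!p3) && p3
= !(!p2 && p2 || !!p3) && p3
= !!!p3 && p3
= !p3 && p3
= false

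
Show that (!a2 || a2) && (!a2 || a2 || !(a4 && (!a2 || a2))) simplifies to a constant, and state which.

true

(!a2 || a2) && (!a2 || a2 || !(a4 && (!a2 || a2)))
= (!a2 || a2) && (!a2 || a2 || !a4)   — complement / identity
= !a2 || a2   — absorption
= true   — complement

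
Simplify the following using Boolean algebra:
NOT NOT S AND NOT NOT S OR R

S OR R

NOT NOT S AND NOT NOT S OR R
= NOT NOT S OR R   — idempotence
= S OR R   — double negation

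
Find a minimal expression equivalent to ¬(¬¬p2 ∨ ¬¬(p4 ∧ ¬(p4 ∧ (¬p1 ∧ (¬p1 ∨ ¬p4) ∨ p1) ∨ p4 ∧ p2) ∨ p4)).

¬p2 ∧ ¬p4

¬(¬¬p2 ∨ ¬¬(p4 ∧ ¬(p4 ∧ (¬p1 ∧ (¬p1 ∨ ¬p4) ∨ p1) ∨ p4 ∧ p2) ∨ p4))
= ¬(¬¬p2 ∨ ¬¬(p4 ∧ ¬(p4 ∧ (¬p1 ∨ p1) ∨ p4 ∧ p2) ∨ p4))
= ¬p2 ∧ ¬(p4 ∧ ¬(p4 ∧ (¬p1 ∨ p1) ∨ p4 ∧ p2) ∨ p4)
= ¬p2 ∧ ¬(p4 ∧ ¬(p4 ∨ p4 ∧ p2) ∨ p4)
= ¬p2 ∧ ¬(p4 ∧ ¬p4 ∨ p4)
= ¬p2 ∧ ¬p4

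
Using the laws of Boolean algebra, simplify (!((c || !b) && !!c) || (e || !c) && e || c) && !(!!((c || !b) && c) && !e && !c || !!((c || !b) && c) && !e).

!c || e

(!((c || !b) && !!c) || (e || !c) && e || c) && !(!!((c || !b) && c) && !e && !c || !!((c || !b) && c) && !e)
= (!((c || !b) && !!c) || (e || !c) && e || c) && !(!!((c || !b) && c) && !e)   [absorption]
= (!((c || !b) && !!c) || (e || !c) && e || c) && (!((c || !b) && c) || e)   [De Morgan]
= (!((c || !b) && !!c) || e || c) && (!((c || !b) && c) || e)   [absorption]
= (!((c || !b) && c) || e || c) && (!((c || !b) && c) || e)   [double negation]
= !((c || !b) && c) || e   [absorption]
= !c || e   [absorption]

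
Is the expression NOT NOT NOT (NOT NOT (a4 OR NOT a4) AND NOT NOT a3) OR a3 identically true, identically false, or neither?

identically true

NOT NOT NOT (NOT NOT (a4 OR NOT a4) AND NOT NOT a3) OR a3
= NOT NOT (NOT (a4 OR NOT a4) OR NOT a3) OR a3   — De Morgan
= NOT ((a4 OR NOT a4) AND a3) OR a3   — De Morgan
= NOT a3 OR a3   — complement / identity
= TRUE   — complement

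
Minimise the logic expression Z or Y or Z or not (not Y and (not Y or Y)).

Z or Y

Z or Y or Z or not (not Y and (not Y or Y))
= Z or Y or Z or not not Y   (complement / identity)
= Z or Y or Z or Y   (double negation)
= Z or Y   (idempotence)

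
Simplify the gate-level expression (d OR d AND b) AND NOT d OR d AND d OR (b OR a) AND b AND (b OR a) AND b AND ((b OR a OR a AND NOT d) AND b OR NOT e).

(d OR d AND b) AND NOT d OR d AND d OR (b OR a) AND b AND (b OR a) AND b AND ((b OR a OR a AND NOT d) AND b OR NOT e)
= (d OR d AND b) AND NOT d OR d AND d OR (b OR a) AND b AND (b OR a) AND b AND ((b OR a) AND b OR NOT e)
= (d OR d AND b) AND NOT d OR d AND d OR (b OR a) AND b AND (b OR a) AND b
= (d OR d AND b) AND NOT d OR d AND d OR (b OR a) AND b
= d AND NOT d OR d AND d OR (b OR a) AND b
= d OR (b OR a) AND b
= d OR b

d OR b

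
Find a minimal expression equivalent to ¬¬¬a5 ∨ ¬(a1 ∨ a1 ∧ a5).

¬¬¬a5 ∨ ¬(a1 ∨ a1 ∧ a5)
= ¬¬¬a5 ∨ ¬a1   [absorption]
= ¬a5 ∨ ¬a1   [double negation]

¬a5 ∨ ¬a1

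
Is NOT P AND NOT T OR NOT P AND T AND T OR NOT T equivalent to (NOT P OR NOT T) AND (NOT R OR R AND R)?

E1: NOT P AND NOT T OR NOT P AND T AND T OR NOT T
    = NOT P AND NOT T OR NOT P AND T OR NOT T   (idempotence)
    = NOT P OR NOT T   (distribution)
E2: (NOT P OR NOT T) AND (NOT R OR R AND R)
    = (NOT P OR NOT T) AND (NOT R OR R)   (idempotence)
    = NOT P OR NOT T   (complement / identity)
Both reduce to NOT P OR NOT T, so they are equivalent.

Yes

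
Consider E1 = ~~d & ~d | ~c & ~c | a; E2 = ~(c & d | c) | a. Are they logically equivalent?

Yes

E1: ~~d & ~d | ~c & ~c | a
    = ~~d & ~d | ~c | a   — idempotence
    = d & ~d | ~c | a   — double negation
    = ~c | a   — complement / identity
E2: ~(c & d | c) | a
    = ~c | a   — absorption
Both reduce to ~c | a, so they are equivalent.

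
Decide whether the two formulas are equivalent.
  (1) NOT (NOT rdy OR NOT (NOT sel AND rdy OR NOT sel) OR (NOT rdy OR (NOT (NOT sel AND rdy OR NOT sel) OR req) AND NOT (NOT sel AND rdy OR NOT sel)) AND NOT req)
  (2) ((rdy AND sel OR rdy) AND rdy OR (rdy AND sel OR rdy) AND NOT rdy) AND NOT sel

E1: NOT (NOT rdy OR NOT (NOT sel AND rdy OR NOT sel) OR (NOT rdy OR (NOT (NOT sel AND rdy OR NOT sel) OR req) AND NOT (NOT sel AND rdy OR NOT sel)) AND NOT req)
    = NOT (NOT rdy OR NOT (NOT sel AND rdy OR NOT sel) OR (NOT rdy OR NOT (NOT sel AND rdy OR NOT sel)) AND NOT req)
    = NOT (NOT rdy OR NOT (NOT sel AND rdy OR NOT sel))
    = NOT (NOT rdy OR NOT NOT sel)
    = rdy AND NOT sel
E2: ((rdy AND sel OR rdy) AND rdy OR (rdy AND sel OR rdy) AND NOT rdy) AND NOT sel
    = (rdy AND sel OR rdy) AND NOT sel
    = rdy AND NOT sel
Both reduce to rdy AND NOT sel, so they are equivalent.

Yes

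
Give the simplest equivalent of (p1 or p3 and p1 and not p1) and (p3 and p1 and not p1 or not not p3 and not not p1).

p3 and p1

(p1 or p3 and p1 and not p1) and (p3 and p1 and not p1 or not not p3 and not not p1)
= p3 and p1 and not p1 or p1 and not not p3 and not not p1   (distribution)
= p3 and p1 and not p1 or p1 and not not p3 and p1   (double negation)
= p3 and p1 and not p1 or p1 and p3 and p1   (double negation)
= p3 and p1   (distribution)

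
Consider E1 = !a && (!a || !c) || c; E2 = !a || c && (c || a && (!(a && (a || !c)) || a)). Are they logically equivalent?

E1: !a && (!a || !c) || c
    = !a || c   [absorption]
E2: !a || c && (c || a && (!(a && (a || !c)) || a))
    = !a || c && (c || a && (!a || a))   [absorption]
    = !a || c && (c || a)   [complement / identity]
    = !a || c   [absorption]
Both reduce to !a || c, so they are equivalent.

Yes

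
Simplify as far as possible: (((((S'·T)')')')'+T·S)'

T'

(((((S'·T)')')')'+T·S)'
= (((S'·T)')'+T·S)'
= (S'·T+T·S)'
= T'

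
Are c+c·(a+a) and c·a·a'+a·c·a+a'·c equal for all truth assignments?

Yes

E1: c+c·(a+a)
    = c+c·a   [idempotence]
    = c   [absorption]
E2: c·a·a'+a·c·a+a'·c
    = c·a+a'·c   [distribution]
    = c   [distribution]
Both reduce to c, so they are equivalent.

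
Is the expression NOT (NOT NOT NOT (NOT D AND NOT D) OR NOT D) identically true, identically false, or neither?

identically false

NOT (NOT NOT NOT (NOT D AND NOT D) OR NOT D)
= NOT (NOT (NOT D AND NOT D) OR NOT D)   — double negation
= NOT (NOT NOT D OR NOT D)   — idempotence
= NOT D AND D   — De Morgan
= FALSE   — complement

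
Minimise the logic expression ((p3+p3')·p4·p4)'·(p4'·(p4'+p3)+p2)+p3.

p4'+p3

((p3+p3')·p4·p4)'·(p4'·(p4'+p3)+p2)+p3
= ((p3+p3')·p4)'·(p4'·(p4'+p3)+p2)+p3
= p4'·(p4'·(p4'+p3)+p2)+p3
= p4'·(p4'+p2)+p3
= p4'+p3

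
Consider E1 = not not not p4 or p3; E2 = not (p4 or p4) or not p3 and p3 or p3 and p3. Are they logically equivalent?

Yes

E1: not not not p4 or p3
    = not p4 or p3
E2: not (p4 or p4) or not p3 and p3 or p3 and p3
    = not (p4 or p4) or p3
    = not p4 or p3
Both reduce to not p4 or p3, so they are equivalent.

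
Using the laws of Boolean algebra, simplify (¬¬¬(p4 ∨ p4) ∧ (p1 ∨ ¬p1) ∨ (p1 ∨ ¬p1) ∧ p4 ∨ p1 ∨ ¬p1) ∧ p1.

p1

(¬¬¬(p4 ∨ p4) ∧ (p1 ∨ ¬p1) ∨ (p1 ∨ ¬p1) ∧ p4 ∨ p1 ∨ ¬p1) ∧ p1
= (¬(p4 ∨ p4) ∧ (p1 ∨ ¬p1) ∨ (p1 ∨ ¬p1) ∧ p4 ∨ p1 ∨ ¬p1) ∧ p1   [double negation]
= (¬p4 ∧ (p1 ∨ ¬p1) ∨ (p1 ∨ ¬p1) ∧ p4 ∨ p1 ∨ ¬p1) ∧ p1   [idempotence]
= (p1 ∨ ¬p1 ∨ p1 ∨ ¬p1) ∧ p1   [distribution]
= (p1 ∨ ¬p1) ∧ p1   [idempotence]
= p1   [complement / identity]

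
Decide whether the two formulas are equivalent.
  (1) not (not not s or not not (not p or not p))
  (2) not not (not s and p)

Yes

E1: not (not not s or not not (not p or not p))
    = not (not not s or not p or not p)
    = not (not not s or not p)
    = not s and p
E2: not not (not s and p)
    = not s and p
Both reduce to not s and p, so they are equivalent.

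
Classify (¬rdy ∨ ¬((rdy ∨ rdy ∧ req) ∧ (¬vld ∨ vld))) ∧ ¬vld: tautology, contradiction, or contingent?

contingent

(¬rdy ∨ ¬((rdy ∨ rdy ∧ req) ∧ (¬vld ∨ vld))) ∧ ¬vld
= (¬rdy ∨ ¬(rdy ∧ (¬vld ∨ vld))) ∧ ¬vld   [absorption]
= (¬rdy ∨ ¬rdy) ∧ ¬vld   [complement / identity]
= ¬rdy ∧ ¬vld   [idempotence]
This depends on rdy, vld, so it is not a constant.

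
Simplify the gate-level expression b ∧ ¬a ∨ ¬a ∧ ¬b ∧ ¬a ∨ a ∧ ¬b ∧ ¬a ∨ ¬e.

b ∧ ¬a ∨ ¬a ∧ ¬b ∧ ¬a ∨ a ∧ ¬b ∧ ¬a ∨ ¬e
= b ∧ ¬a ∨ ¬b ∧ ¬a ∨ ¬e   — distribution
= ¬a ∨ ¬e   — distribution

¬a ∨ ¬e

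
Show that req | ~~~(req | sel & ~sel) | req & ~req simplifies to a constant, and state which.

1

req | ~~~(req | sel & ~sel) | req & ~req
= req | ~~~req | req & ~req   [complement / identity]
= req | ~~~req   [complement / identity]
= req | ~req   [double negation]
= 1   [complement]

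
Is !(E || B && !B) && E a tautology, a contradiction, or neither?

contradiction

!(E || B && !B) && E
= !E && E   [complement / identity]
= false   [complement]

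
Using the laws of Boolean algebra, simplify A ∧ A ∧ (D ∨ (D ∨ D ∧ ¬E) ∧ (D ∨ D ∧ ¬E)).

A ∧ A ∧ (D ∨ (D ∨ D ∧ ¬E) ∧ (D ∨ D ∧ ¬E))
= A ∧ A ∧ (D ∨ D ∨ D ∧ ¬E)
= A ∧ (D ∨ D ∨ D ∧ ¬E)
= A ∧ (D ∨ D)
= A ∧ D

A ∧ D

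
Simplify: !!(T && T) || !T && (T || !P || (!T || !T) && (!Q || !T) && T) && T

!!(T && T) || !T && (T || !P || (!T || !T) && (!Q || !T) && T) && T
= T && T || !T && (T || !P || (!T || !T) && (!Q || !T) && T) && T
= T && T || !T && (T || !P || (!T || !T && !Q) && T) && T
= T && T || !T && (T || !P || !T && T) && T
= T && T || !T && (T || !P) && T
= T && T || !T && T
= T

T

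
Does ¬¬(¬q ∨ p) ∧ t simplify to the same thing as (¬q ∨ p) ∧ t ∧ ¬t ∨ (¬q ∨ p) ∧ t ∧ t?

E1: ¬¬(¬q ∨ p) ∧ t
    = (¬q ∨ p) ∧ t
E2: (¬q ∨ p) ∧ t ∧ ¬t ∨ (¬q ∨ p) ∧ t ∧ t
    = (¬q ∨ p) ∧ t
Both reduce to (¬q ∨ p) ∧ t, so they are equivalent.

Yes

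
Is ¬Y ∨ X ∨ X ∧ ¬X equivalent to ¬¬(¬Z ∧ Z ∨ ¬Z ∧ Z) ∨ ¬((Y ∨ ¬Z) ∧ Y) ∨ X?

Yes

E1: ¬Y ∨ X ∨ X ∧ ¬X
    = ¬Y ∨ X
E2: ¬¬(¬Z ∧ Z ∨ ¬Z ∧ Z) ∨ ¬((Y ∨ ¬Z) ∧ Y) ∨ X
    = ¬Z ∧ Z ∨ ¬Z ∧ Z ∨ ¬((Y ∨ ¬Z) ∧ Y) ∨ X
    = ¬Z ∧ Z ∨ ¬((Y ∨ ¬Z) ∧ Y) ∨ X
    = ¬Z ∧ Z ∨ ¬Y ∨ X
    = ¬Y ∨ X
Both reduce to ¬Y ∨ X, so they are equivalent.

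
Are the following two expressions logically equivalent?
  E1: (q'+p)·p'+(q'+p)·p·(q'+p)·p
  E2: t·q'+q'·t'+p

E1: (q'+p)·p'+(q'+p)·p·(q'+p)·p
    = (q'+p)·p'+(q'+p)·p   — idempotence
    = q'+p   — distribution
E2: t·q'+q'·t'+p
    = q'+p   — distribution
Both reduce to q'+p, so they are equivalent.

Yes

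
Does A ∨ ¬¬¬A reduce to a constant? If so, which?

A ∨ ¬¬¬A
= A ∨ ¬A   (double negation)
= True   (complement)

yes, True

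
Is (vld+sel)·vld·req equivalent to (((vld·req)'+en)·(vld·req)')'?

Yes

E1: (vld+sel)·vld·req
    = vld·req   [absorption]
E2: (((vld·req)'+en)·(vld·req)')'
    = ((vld·req)')'   [absorption]
    = vld·req   [double negation]
Both reduce to vld·req, so they are equivalent.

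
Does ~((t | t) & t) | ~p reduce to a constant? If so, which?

no

~((t | t) & t) | ~p
= ~(t & t) | ~p
= ~t | ~p
This depends on p, t, so it is not a constant.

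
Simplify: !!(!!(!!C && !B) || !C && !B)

!!(!!(!!C && !B) || !C && !B)
= !!(!!C && !B) || !C && !B   [double negation]
= !!C && !B || !C && !B   [double negation]
= C && !B || !C && !B   [double negation]
= !B   [distribution]

!B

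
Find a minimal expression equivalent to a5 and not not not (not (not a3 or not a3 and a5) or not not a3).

a5 and not a3

a5 and not not not (not (not a3 or not a3 and a5) or not not a3)
= a5 and not not not (not not a3 or not not a3)
= a5 and not not (not a3 and not a3)
= a5 and not a3 and not a3
= a5 and not a3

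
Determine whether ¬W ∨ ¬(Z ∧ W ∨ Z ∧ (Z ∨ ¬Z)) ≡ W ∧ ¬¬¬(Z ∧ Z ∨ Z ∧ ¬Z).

No

E1: ¬W ∨ ¬(Z ∧ W ∨ Z ∧ (Z ∨ ¬Z))
    = ¬W ∨ ¬(Z ∧ W ∨ Z)   (complement / identity)
    = ¬W ∨ ¬Z   (absorption)
E2: W ∧ ¬¬¬(Z ∧ Z ∨ Z ∧ ¬Z)
    = W ∧ ¬¬¬Z   (distribution)
    = W ∧ ¬Z   (double negation)
These differ: at W=0, Z=0, E1 = 1 but E2 = 0.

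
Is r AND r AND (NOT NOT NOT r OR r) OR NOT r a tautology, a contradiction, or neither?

r AND r AND (NOT NOT NOT r OR r) OR NOT r
= r AND r AND (NOT r OR r) OR NOT r
= r AND r OR NOT r
= r OR NOT r
= TRUE

tautology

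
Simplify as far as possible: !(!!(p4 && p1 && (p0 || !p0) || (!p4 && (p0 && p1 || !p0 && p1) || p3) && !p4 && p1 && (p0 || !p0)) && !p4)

!(!!(p4 && p1 && (p0 || !p0) || (!p4 && (p0 && p1 || !p0 && p1) || p3) && !p4 && p1 && (p0 || !p0)) && !p4)
= !(!!(p4 && p1 && (p0 || !p0) || (!p4 && p1 && (p0 || !p0) || p3) && !p4 && p1 && (p0 || !p0)) && !p4)   — distribution
= !(!!(p4 && p1 && (p0 || !p0) || !p4 && p1 && (p0 || !p0)) && !p4)   — absorption
= !(!!(p1 && (p0 || !p0)) && !p4)   — distribution
= !(!!p1 && !p4)   — complement / identity
= !p1 || p4   — De Morgan

!p1 || p4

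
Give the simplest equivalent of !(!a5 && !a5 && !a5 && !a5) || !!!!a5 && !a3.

a5

!(!a5 && !a5 && !a5 && !a5) || !!!!a5 && !a3
= !(!a5 && !a5) || !!!!a5 && !a3   — idempotence
= !!a5 || !!!!a5 && !a3   — idempotence
= !!a5 || !!a5 && !a3   — double negation
= !!a5   — absorption
= a5   — double negation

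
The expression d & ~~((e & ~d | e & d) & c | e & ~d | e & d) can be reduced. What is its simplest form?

d & e

d & ~~((e & ~d | e & d) & c | e & ~d | e & d)
= d & ~~(e & ~d | e & d)   — absorption
= d & ~~e   — distribution
= d & e   — double negation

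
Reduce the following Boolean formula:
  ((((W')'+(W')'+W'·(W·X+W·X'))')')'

((((W')'+(W')'+W'·(W·X+W·X'))')')'
= ((((W')'+(W')'+W'·W)')')'
= ((((W')'+(W')')')')'
= ((((W')')')')'
= ((W')')'
= W'

W'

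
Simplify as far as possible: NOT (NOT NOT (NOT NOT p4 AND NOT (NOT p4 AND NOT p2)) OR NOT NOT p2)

NOT (NOT NOT (NOT NOT p4 AND NOT (NOT p4 AND NOT p2)) OR NOT NOT p2)
= NOT (NOT (NOT p4 OR NOT p4 AND NOT p2) OR NOT NOT p2)
= NOT (NOT NOT p4 OR NOT NOT p2)
= NOT p4 AND NOT p2

NOT p4 AND NOT p2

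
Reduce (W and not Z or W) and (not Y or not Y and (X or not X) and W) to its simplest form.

(W and not Z or W) and (not Y or not Y and (X or not X) and W)
= (W and not Z or W) and (not Y or not Y and W)   — complement / identity
= (W and not Z or W) and not Y   — absorption
= W and not Y   — absorption

W and not Y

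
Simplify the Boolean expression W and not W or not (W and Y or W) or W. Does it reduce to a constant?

W and not W or not (W and Y or W) or W
= W and not W or not W or W   [absorption]
= not W or W   [complement / identity]
= True   [complement]

True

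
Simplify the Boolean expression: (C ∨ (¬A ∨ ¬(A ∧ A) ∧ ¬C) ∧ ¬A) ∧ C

(C ∨ (¬A ∨ ¬(A ∧ A) ∧ ¬C) ∧ ¬A) ∧ C
= (C ∨ (¬A ∨ ¬A ∧ ¬C) ∧ ¬A) ∧ C
= (C ∨ ¬A ∧ ¬A) ∧ C
= (C ∨ ¬A) ∧ C
= C

C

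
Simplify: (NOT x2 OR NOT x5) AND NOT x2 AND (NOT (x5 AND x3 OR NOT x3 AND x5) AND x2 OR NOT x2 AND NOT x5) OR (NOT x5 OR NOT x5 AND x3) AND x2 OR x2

(NOT x2 OR NOT x5) AND NOT x2 AND (NOT (x5 AND x3 OR NOT x3 AND x5) AND x2 OR NOT x2 AND NOT x5) OR (NOT x5 OR NOT x5 AND x3) AND x2 OR x2
= (NOT x2 OR NOT x5) AND NOT x2 AND (NOT (x5 AND x3 OR NOT x3 AND x5) AND x2 OR NOT x2 AND NOT x5) OR NOT x5 AND x2 OR x2
= NOT x2 AND (NOT (x5 AND x3 OR NOT x3 AND x5) AND x2 OR NOT x2 AND NOT x5) OR NOT x5 AND x2 OR x2
= NOT x2 AND (NOT x5 AND x2 OR NOT x2 AND NOT x5) OR NOT x5 AND x2 OR x2
= NOT x2 AND NOT x5 OR NOT x5 AND x2 OR x2
= NOT x5 OR x2

NOT x5 OR x2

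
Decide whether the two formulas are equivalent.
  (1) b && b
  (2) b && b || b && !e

Yes

E1: b && b
    = b
E2: b && b || b && !e
    = b && (b || !e)
    = b
Both reduce to b, so they are equivalent.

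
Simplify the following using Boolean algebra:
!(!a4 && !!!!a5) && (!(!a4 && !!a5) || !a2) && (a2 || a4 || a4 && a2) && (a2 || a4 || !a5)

!(!a4 && !!!!a5) && (!(!a4 && !!a5) || !a2) && (a2 || a4 || a4 && a2) && (a2 || a4 || !a5)
= !(!a4 && !!a5) && (!(!a4 && !!a5) || !a2) && (a2 || a4 || a4 && a2) && (a2 || a4 || !a5)   [double negation]
= !(!a4 && !!a5) && (!(!a4 && !!a5) || !a2) && (a2 || a4) && (a2 || a4 || !a5)   [absorption]
= !(!a4 && !!a5) && (!(!a4 && !!a5) || !a2) && (a2 || a4)   [absorption]
= !(!a4 && !!a5) && (a2 || a4)   [absorption]
= (a4 || !a5) && (a2 || a4)   [De Morgan]
= a4 || !a5 && a2   [distribution]

a4 || !a5 && a2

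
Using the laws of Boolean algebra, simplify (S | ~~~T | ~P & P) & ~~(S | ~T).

(S | ~~~T | ~P & P) & ~~(S | ~T)
= (S | ~~~T) & ~~(S | ~T)   [complement / identity]
= (S | ~~~T) & (S | ~T)   [double negation]
= (S | ~T) & (S | ~T)   [double negation]
= S | ~T   [idempotence]

S | ~T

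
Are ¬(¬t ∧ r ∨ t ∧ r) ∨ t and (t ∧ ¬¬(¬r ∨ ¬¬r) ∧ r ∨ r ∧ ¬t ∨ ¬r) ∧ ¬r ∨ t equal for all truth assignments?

E1: ¬(¬t ∧ r ∨ t ∧ r) ∨ t
    = ¬r ∨ t
E2: (t ∧ ¬¬(¬r ∨ ¬¬r) ∧ r ∨ r ∧ ¬t ∨ ¬r) ∧ ¬r ∨ t
    = (t ∧ ¬¬(¬r ∨ r) ∧ r ∨ r ∧ ¬t ∨ ¬r) ∧ ¬r ∨ t
    = (t ∧ (¬r ∨ r) ∧ r ∨ r ∧ ¬t ∨ ¬r) ∧ ¬r ∨ t
    = (t ∧ r ∨ r ∧ ¬t ∨ ¬r) ∧ ¬r ∨ t
    = (r ∨ ¬r) ∧ ¬r ∨ t
    = ¬r ∨ t
Both reduce to ¬r ∨ t, so they are equivalent.

Yes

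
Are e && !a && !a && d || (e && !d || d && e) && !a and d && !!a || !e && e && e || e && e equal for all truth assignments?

E1: e && !a && !a && d || (e && !d || d && e) && !a
    = e && !a && d || (e && !d || d && e) && !a   [idempotence]
    = e && !a && d || e && !a   [distribution]
    = e && !a   [absorption]
E2: d && !!a || !e && e && e || e && e
    = d && a || !e && e && e || e && e   [double negation]
    = d && a || !e && e || e && e   [idempotence]
    = d && a || e   [distribution]
These differ: at a=1, d=1, e=1, E1 = 0 but E2 = 1.

No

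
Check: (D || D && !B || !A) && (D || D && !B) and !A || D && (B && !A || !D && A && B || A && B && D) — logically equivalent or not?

No

E1: (D || D && !B || !A) && (D || D && !B)
    = D || D && !B   (absorption)
    = D   (absorption)
E2: !A || D && (B && !A || !D && A && B || A && B && D)
    = !A || D && (B && !A || A && B)   (distribution)
    = !A || D && B   (distribution)
These differ: at A=0, B=0, D=0, E1 = 0 but E2 = 1.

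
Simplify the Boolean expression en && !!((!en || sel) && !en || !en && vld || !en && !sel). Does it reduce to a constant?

false

en && !!((!en || sel) && !en || !en && vld || !en && !sel)
= en && !!(!en || !en && vld || !en && !sel)   (absorption)
= en && !!(!en || !en && !sel)   (absorption)
= en && !!!en   (absorption)
= en && !en   (double negation)
= false   (complement)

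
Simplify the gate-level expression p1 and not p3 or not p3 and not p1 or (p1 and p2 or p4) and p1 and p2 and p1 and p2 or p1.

not p3 or p1

p1 and not p3 or not p3 and not p1 or (p1 and p2 or p4) and p1 and p2 and p1 and p2 or p1
= not p3 or (p1 and p2 or p4) and p1 and p2 and p1 and p2 or p1   — distribution
= not p3 or p1 and p2 and p1 and p2 or p1   — absorption
= not p3 or p1 and p2 or p1   — idempotence
= not p3 or p1   — absorption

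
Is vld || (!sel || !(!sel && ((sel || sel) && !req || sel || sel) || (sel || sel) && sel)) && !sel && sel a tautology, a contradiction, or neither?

neither

vld || (!sel || !(!sel && ((sel || sel) && !req || sel || sel) || (sel || sel) && sel)) && !sel && sel
= vld || (!sel || !(!sel && (sel || sel) || (sel || sel) && sel)) && !sel && sel   [absorption]
= vld || (!sel || !(sel || sel)) && !sel && sel   [distribution]
= vld || (!sel || !sel) && !sel && sel   [idempotence]
= vld || !sel && !sel && sel   [idempotence]
= vld || !sel && sel   [idempotence]
= vld   [complement / identity]
This depends on vld, so it is not a constant.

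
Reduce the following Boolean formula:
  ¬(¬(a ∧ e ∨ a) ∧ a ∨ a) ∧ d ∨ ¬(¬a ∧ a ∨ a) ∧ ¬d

¬a

¬(¬(a ∧ e ∨ a) ∧ a ∨ a) ∧ d ∨ ¬(¬a ∧ a ∨ a) ∧ ¬d
= ¬(¬a ∧ a ∨ a) ∧ d ∨ ¬(¬a ∧ a ∨ a) ∧ ¬d   (absorption)
= ¬(¬a ∧ a ∨ a)   (distribution)
= ¬a   (complement / identity)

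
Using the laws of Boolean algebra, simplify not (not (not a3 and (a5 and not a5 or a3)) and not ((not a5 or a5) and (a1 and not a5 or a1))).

not (not (not a3 and (a5 and not a5 or a3)) and not ((not a5 or a5) and (a1 and not a5 or a1)))
= not (not (not a3 and (a5 and not a5 or a3)) and not ((not a5 or a5) and a1))   [absorption]
= not (not (not a3 and (a5 and not a5 or a3)) and not a1)   [complement / identity]
= not (not (not a3 and a3) and not a1)   [complement / identity]
= not a3 and a3 or a1   [De Morgan]
= a1   [complement / identity]

a1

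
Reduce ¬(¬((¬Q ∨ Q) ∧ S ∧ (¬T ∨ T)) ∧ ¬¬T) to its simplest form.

S ∨ ¬T

¬(¬((¬Q ∨ Q) ∧ S ∧ (¬T ∨ T)) ∧ ¬¬T)
= (¬Q ∨ Q) ∧ S ∧ (¬T ∨ T) ∨ ¬T   — De Morgan
= S ∧ (¬T ∨ T) ∨ ¬T   — complement / identity
= S ∨ ¬T   — complement / identity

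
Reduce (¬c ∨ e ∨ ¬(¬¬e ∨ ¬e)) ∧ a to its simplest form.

(¬c ∨ e ∨ ¬(¬¬e ∨ ¬e)) ∧ a
= (¬c ∨ e ∨ ¬e ∧ e) ∧ a   [De Morgan]
= (¬c ∨ e) ∧ a   [complement / identity]

(¬c ∨ e) ∧ a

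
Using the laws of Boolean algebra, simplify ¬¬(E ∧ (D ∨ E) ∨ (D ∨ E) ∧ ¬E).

D ∨ E

¬¬(E ∧ (D ∨ E) ∨ (D ∨ E) ∧ ¬E)
= E ∧ (D ∨ E) ∨ (D ∨ E) ∧ ¬E   [double negation]
= D ∨ E   [distribution]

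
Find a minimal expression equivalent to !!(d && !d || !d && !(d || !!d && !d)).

!d

!!(d && !d || !d && !(d || !!d && !d))
= !!(d && !d || !d && !(d || d && !d))
= !!(d && !d || !d && !d)
= !!!d
= !d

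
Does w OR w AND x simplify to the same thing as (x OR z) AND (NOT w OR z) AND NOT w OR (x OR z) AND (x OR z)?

No

E1: w OR w AND x
    = w
E2: (x OR z) AND (NOT w OR z) AND NOT w OR (x OR z) AND (x OR z)
    = (x OR z) AND (NOT w OR z) AND NOT w OR x OR z
    = (x OR z) AND NOT w OR x OR z
    = x OR z
These differ: at w=0, x=0, z=1, E1 = 0 but E2 = 1.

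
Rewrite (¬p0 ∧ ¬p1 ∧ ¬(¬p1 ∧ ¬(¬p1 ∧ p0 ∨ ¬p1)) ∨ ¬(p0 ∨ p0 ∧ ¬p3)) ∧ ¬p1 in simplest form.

(¬p0 ∧ ¬p1 ∧ ¬(¬p1 ∧ ¬(¬p1 ∧ p0 ∨ ¬p1)) ∨ ¬(p0 ∨ p0 ∧ ¬p3)) ∧ ¬p1
= (¬p0 ∧ ¬p1 ∧ (p1 ∨ ¬p1 ∧ p0 ∨ ¬p1) ∨ ¬(p0 ∨ p0 ∧ ¬p3)) ∧ ¬p1   (De Morgan)
= (¬p0 ∧ ¬p1 ∧ (p1 ∨ ¬p1) ∨ ¬(p0 ∨ p0 ∧ ¬p3)) ∧ ¬p1   (absorption)
= (¬p0 ∧ ¬p1 ∧ (p1 ∨ ¬p1) ∨ ¬p0) ∧ ¬p1   (absorption)
= (¬p0 ∧ ¬p1 ∨ ¬p0) ∧ ¬p1   (complement / identity)
= ¬p0 ∧ ¬p1   (absorption)

¬p0 ∧ ¬p1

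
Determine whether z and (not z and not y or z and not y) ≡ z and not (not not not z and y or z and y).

Yes

E1: z and (not z and not y or z and not y)
    = z and not y   — distribution
E2: z and not (not not not z and y or z and y)
    = z and not (not z and y or z and y)   — double negation
    = z and not y   — distribution
Both reduce to z and not y, so they are equivalent.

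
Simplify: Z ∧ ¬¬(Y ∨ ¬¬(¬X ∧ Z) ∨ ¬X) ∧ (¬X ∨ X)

Z ∧ (Y ∨ ¬X)

Z ∧ ¬¬(Y ∨ ¬¬(¬X ∧ Z) ∨ ¬X) ∧ (¬X ∨ X)
= Z ∧ ¬¬(Y ∨ ¬X ∧ Z ∨ ¬X) ∧ (¬X ∨ X)
= Z ∧ ¬¬(Y ∨ ¬X) ∧ (¬X ∨ X)
= Z ∧ (Y ∨ ¬X) ∧ (¬X ∨ X)
= Z ∧ (Y ∨ ¬X)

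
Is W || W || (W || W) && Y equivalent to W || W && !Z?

E1: W || W || (W || W) && Y
    = W || W
    = W
E2: W || W && !Z
    = W
Both reduce to W, so they are equivalent.

Yes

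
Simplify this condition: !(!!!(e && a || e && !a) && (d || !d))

e

!(!!!(e && a || e && !a) && (d || !d))
= !(!(e && a || e && !a) && (d || !d))   — double negation
= !!(e && a || e && !a)   — complement / identity
= !!e   — distribution
= e   — double negation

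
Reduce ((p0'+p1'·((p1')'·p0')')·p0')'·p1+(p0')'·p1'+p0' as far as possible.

1

((p0'+p1'·((p1')'·p0')')·p0')'·p1+(p0')'·p1'+p0'
= ((p0'+p1'·(p1'+p0))·p0')'·p1+(p0')'·p1'+p0'   (De Morgan)
= ((p0'+p1')·p0')'·p1+(p0')'·p1'+p0'   (absorption)
= (p0')'·p1+(p0')'·p1'+p0'   (absorption)
= (p0')'+p0'   (distribution)
= p0+p0'   (double negation)
= 1   (complement)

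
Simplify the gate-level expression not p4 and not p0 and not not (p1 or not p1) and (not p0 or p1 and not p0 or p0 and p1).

not p4 and not p0

not p4 and not p0 and not not (p1 or not p1) and (not p0 or p1 and not p0 or p0 and p1)
= not p4 and not p0 and (p1 or not p1) and (not p0 or p1 and not p0 or p0 and p1)   — double negation
= not p4 and not p0 and (p1 or not p1) and (not p0 or p1)   — distribution
= not p4 and not p0 and (not p0 or p1)   — complement / identity
= not p4 and not p0   — absorption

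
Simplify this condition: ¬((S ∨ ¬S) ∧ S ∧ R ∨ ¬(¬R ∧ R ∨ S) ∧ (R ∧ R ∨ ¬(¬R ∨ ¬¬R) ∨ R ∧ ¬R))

¬R

¬((S ∨ ¬S) ∧ S ∧ R ∨ ¬(¬R ∧ R ∨ S) ∧ (R ∧ R ∨ ¬(¬R ∨ ¬¬R) ∨ R ∧ ¬R))
= ¬(S ∧ R ∨ ¬(¬R ∧ R ∨ S) ∧ (R ∧ R ∨ ¬(¬R ∨ ¬¬R) ∨ R ∧ ¬R))   (complement / identity)
= ¬(S ∧ R ∨ ¬S ∧ (R ∧ R ∨ ¬(¬R ∨ ¬¬R) ∨ R ∧ ¬R))   (complement / identity)
= ¬(S ∧ R ∨ ¬S ∧ (R ∧ R ∨ R ∧ ¬R ∨ R ∧ ¬R))   (De Morgan)
= ¬(S ∧ R ∨ ¬S ∧ (R ∧ R ∨ R ∧ ¬R))   (idempotence)
= ¬(S ∧ R ∨ ¬S ∧ R)   (distribution)
= ¬R   (distribution)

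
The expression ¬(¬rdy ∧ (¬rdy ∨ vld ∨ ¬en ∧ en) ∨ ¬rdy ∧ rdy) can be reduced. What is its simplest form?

¬(¬rdy ∧ (¬rdy ∨ vld ∨ ¬en ∧ en) ∨ ¬rdy ∧ rdy)
= ¬(¬rdy ∧ (¬rdy ∨ vld ∨ ¬en ∧ en))
= ¬(¬rdy ∧ (¬rdy ∨ vld))
= ¬¬rdy
= rdy

rdy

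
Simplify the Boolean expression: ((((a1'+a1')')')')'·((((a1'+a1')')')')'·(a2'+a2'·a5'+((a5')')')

((((a1'+a1')')')')'·((((a1'+a1')')')')'·(a2'+a2'·a5'+((a5')')')
= ((((a1'+a1')')')')'·(a2'+a2'·a5'+((a5')')')   [idempotence]
= ((((a1')')')')'·(a2'+a2'·a5'+((a5')')')   [idempotence]
= ((a1')')'·(a2'+a2'·a5'+((a5')')')   [double negation]
= a1'·(a2'+a2'·a5'+((a5')')')   [double negation]
= a1'·(a2'+a2'·a5'+a5')   [double negation]
= a1'·(a2'+a5')   [absorption]

a1'·(a2'+a5')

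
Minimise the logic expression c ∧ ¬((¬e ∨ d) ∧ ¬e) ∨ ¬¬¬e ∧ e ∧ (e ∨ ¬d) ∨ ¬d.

c ∧ e ∨ ¬d

c ∧ ¬((¬e ∨ d) ∧ ¬e) ∨ ¬¬¬e ∧ e ∧ (e ∨ ¬d) ∨ ¬d
= c ∧ ¬¬e ∨ ¬¬¬e ∧ e ∧ (e ∨ ¬d) ∨ ¬d   [absorption]
= c ∧ ¬¬e ∨ ¬¬¬e ∧ e ∨ ¬d   [absorption]
= c ∧ ¬¬e ∨ ¬e ∧ e ∨ ¬d   [double negation]
= c ∧ ¬¬e ∨ ¬d   [complement / identity]
= c ∧ e ∨ ¬d   [double negation]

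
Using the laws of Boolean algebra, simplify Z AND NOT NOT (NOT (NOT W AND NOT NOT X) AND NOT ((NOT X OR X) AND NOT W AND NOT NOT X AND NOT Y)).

Z AND (W OR NOT X)

Z AND NOT NOT (NOT (NOT W AND NOT NOT X) AND NOT ((NOT X OR X) AND NOT W AND NOT NOT X AND NOT Y))
= Z AND NOT (NOT W AND NOT NOT X OR (NOT X OR X) AND NOT W AND NOT NOT X AND NOT Y)   (De Morgan)
= Z AND NOT (NOT W AND NOT NOT X OR NOT W AND NOT NOT X AND NOT Y)   (complement / identity)
= Z AND NOT (NOT W AND NOT NOT X)   (absorption)
= Z AND (W OR NOT X)   (De Morgan)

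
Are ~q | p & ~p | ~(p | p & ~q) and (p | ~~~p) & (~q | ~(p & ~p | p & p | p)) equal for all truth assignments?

E1: ~q | p & ~p | ~(p | p & ~q)
    = ~q | ~(p | p & ~q)   — complement / identity
    = ~q | ~p   — absorption
E2: (p | ~~~p) & (~q | ~(p & ~p | p & p | p))
    = (p | ~p) & (~q | ~(p & ~p | p & p | p))   — double negation
    = ~q | ~(p & ~p | p & p | p)   — complement / identity
    = ~q | ~(p | p)   — distribution
    = ~q | ~p   — idempotence
Both reduce to ~q | ~p, so they are equivalent.

Yes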